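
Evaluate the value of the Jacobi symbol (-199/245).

Reduce the numerator: -199 ≡ 46 (mod 245), so (-199/245) = (46/245).
Factor out 2: 46 = 2·23. Since 245 ≡ 5 (mod 8), (2/245) = -1. Now have -(23/245).
245 ≡ 1 (mod 4), so quadratic reciprocity gives (23/245) = (245/23). Reduce: 245 ≡ 15 (mod 23). Now have -(15/23).
Both 15 ≡ 3 and 23 ≡ 3 (mod 4), so reciprocity gives (15/23) = -(23/15). Reduce: 23 ≡ 8 (mod 15). Now have (8/15).
Factor out 2: 8 = 2^3. Since 15 ≡ 7 (mod 8), (2/15) = +1, and (2/15)^3 = +1. Now have (1/15).
(1/15) = 1. Collecting the sign factors: 1.

1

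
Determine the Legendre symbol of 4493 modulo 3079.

(4493|3079)
  = (1414|3079)    [4493 ≡ 1414 mod 3079]
  = (707|3079)    [3079 ≡ 7 mod 8 ⇒ (2|3079) = +1]
  = -(3079|707)    [QR: both ≡ 3 mod 4, sign flips]
  = -(251|707)    [3079 ≡ 251 mod 707]
  = (707|251)    [QR: both ≡ 3 mod 4, sign flips]
  = (205|251)    [707 ≡ 205 mod 251]
  = (251|205)    [QR: 205 ≡ 1 mod 4, sign kept]
  = (46|205)    [251 ≡ 46 mod 205]
  = -(23|205)    [205 ≡ 5 mod 8 ⇒ (2|205) = -1]
  = -(205|23)    [QR: 205 ≡ 1 mod 4, sign kept]
  = -(21|23)    [205 ≡ 21 mod 23]
  = -(23|21)    [QR: 21 ≡ 1 mod 4, sign kept]
  = -(2|21)    [23 ≡ 2 mod 21]
  = (1|21)    [21 ≡ 5 mod 8 ⇒ (2|21) = -1]
  = 1    [(1|21) = 1]

1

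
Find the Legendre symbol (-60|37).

-1

Reduce the numerator: -60 ≡ 14 (mod 37), so (-60|37) = (14|37).
Factor out 2: 14 = 2·7. Since 37 ≡ 5 (mod 8), (2|37) = -1. Now have -(7|37).
37 ≡ 1 (mod 4), so quadratic reciprocity gives (7|37) = (37|7). Reduce: 37 ≡ 2 (mod 7). Now have -(2|7).
Factor out 2: 2 = 2. Since 7 ≡ 7 (mod 8), (2|7) = +1. Now have -(1|7).
(1|7) = 1. Collecting the sign factors: -1.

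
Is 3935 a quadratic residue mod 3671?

Reduce the numerator: 3935 ≡ 264 (mod 3671), so (3935|3671) = (264|3671).
Factor out 2: 264 = 2^3·33. Since 3671 ≡ 7 (mod 8), (2|3671) = +1, and (2|3671)^3 = +1. Now have (33|3671).
33 ≡ 1 (mod 4), so quadratic reciprocity gives (33|3671) = (3671|33). Reduce: 3671 ≡ 8 (mod 33). Now have (8|33).
Factor out 2: 8 = 2^3. Since 33 ≡ 1 (mod 8), (2|33) = +1, and (2|33)^3 = +1. Now have (1|33).
(1|33) = 1. Collecting the sign factors: 1.
The Legendre symbol is 1, so x^2 ≡ 3935 (mod 3671) has solution.

yes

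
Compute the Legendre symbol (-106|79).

(-106|79)
  = -(106|79)    [79 ≡ 3 mod 4 ⇒ (-1|79) = -1]
  = -(27|79)    [106 ≡ 27 mod 79]
  = (79|27)    [QR: both ≡ 3 mod 4, sign flips]
  = (25|27)    [79 ≡ 25 mod 27]
  = (27|25)    [QR: 25 ≡ 1 mod 4, sign kept]
  = (2|25)    [27 ≡ 2 mod 25]
  = (1|25)    [25 ≡ 1 mod 8 ⇒ (2|25) = +1]
  = 1    [(1|25) = 1]

1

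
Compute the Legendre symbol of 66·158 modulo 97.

1

By multiplicativity, (66·158 / 97) = (66 / 97)·(158 / 97).
First factor (66 / 97):
Factor out 2: 66 = 2·33. Since 97 ≡ 1 (mod 8), (2 / 97) = +1. Now have (33 / 97).
33 ≡ 1 (mod 4), so quadratic reciprocity gives (33 / 97) = (97 / 33). Reduce: 97 ≡ 31 (mod 33). Now have (31 / 33).
33 ≡ 1 (mod 4), so quadratic reciprocity gives (31 / 33) = (33 / 31). Reduce: 33 ≡ 2 (mod 31). Now have (2 / 31).
Factor out 2: 2 = 2. Since 31 ≡ 7 (mod 8), (2 / 31) = +1. Now have (1 / 31).
(1 / 31) = 1. Collecting the sign factors: 1.
Second factor (158 / 97):
Reduce the numerator: 158 ≡ 61 (mod 97), so (158 / 97) = (61 / 97).
61 ≡ 1 (mod 4), so quadratic reciprocity gives (61 / 97) = (97 / 61). Reduce: 97 ≡ 36 (mod 61). Now have (36 / 61).
Factor out 2: 36 = 2^2·9. Since 61 ≡ 5 (mod 8), (2 / 61) = -1, and (2 / 61)^2 = +1. Now have (9 / 61).
9 ≡ 1 (mod 4), so quadratic reciprocity gives (9 / 61) = (61 / 9). Reduce: 61 ≡ 7 (mod 9). Now have (7 / 9).
9 ≡ 1 (mod 4), so quadratic reciprocity gives (7 / 9) = (9 / 7). Reduce: 9 ≡ 2 (mod 7). Now have (2 / 7).
Factor out 2: 2 = 2. Since 7 ≡ 7 (mod 8), (2 / 7) = +1. Now have (1 / 7).
(1 / 7) = 1. Collecting the sign factors: 1.
Product: (1)·(1) = 1.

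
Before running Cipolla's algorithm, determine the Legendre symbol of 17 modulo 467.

17 ≡ 1 (mod 4), so quadratic reciprocity gives (17/467) = (467/17). Reduce: 467 ≡ 8 (mod 17). Now have (8/17).
Factor out 2: 8 = 2^3. Since 17 ≡ 1 (mod 8), (2/17) = +1, and (2/17)^3 = +1. Now have (1/17).
(1/17) = 1. Collecting the sign factors: 1.

1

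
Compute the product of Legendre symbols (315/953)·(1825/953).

By multiplicativity, (315·1825/953) = (315/953)·(1825/953).
First factor (315/953):
953 ≡ 1 (mod 4), so quadratic reciprocity gives (315/953) = (953/315). Reduce: 953 ≡ 8 (mod 315). Now have (8/315).
Factor out 2: 8 = 2^3. Since 315 ≡ 3 (mod 8), (2/315) = -1, and (2/315)^3 = -1. Now have -(1/315).
(1/315) = 1. Collecting the sign factors: -1.
Second factor (1825/953):
Reduce the numerator: 1825 ≡ 872 (mod 953), so (1825/953) = (872/953).
Factor out 2: 872 = 2^3·109. Since 953 ≡ 1 (mod 8), (2/953) = +1, and (2/953)^3 = +1. Now have (109/953).
109 ≡ 1 (mod 4), so quadratic reciprocity gives (109/953) = (953/109). Reduce: 953 ≡ 81 (mod 109). Now have (81/109).
81 ≡ 1 (mod 4), so quadratic reciprocity gives (81/109) = (109/81). Reduce: 109 ≡ 28 (mod 81). Now have (28/81).
Factor out 2: 28 = 2^2·7. Since 81 ≡ 1 (mod 8), (2/81) = +1, and (2/81)^2 = +1. Now have (7/81).
81 ≡ 1 (mod 4), so quadratic reciprocity gives (7/81) = (81/7). Reduce: 81 ≡ 4 (mod 7). Now have (4/7).
Factor out 2: 4 = 2^2. Since 7 ≡ 7 (mod 8), (2/7) = +1, and (2/7)^2 = +1. Now have (1/7).
(1/7) = 1. Collecting the sign factors: 1.
Product: (-1)·(1) = -1.

-1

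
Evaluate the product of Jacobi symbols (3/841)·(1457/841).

By multiplicativity, (3·1457/841) = (3/841)·(1457/841).
First factor (3/841):
(3/841)
  = (841/3)    [QR: 841 ≡ 1 mod 4, sign kept]
  = (1/3)    [841 ≡ 1 mod 3]
  = 1    [(1/3) = 1]
Second factor (1457/841):
(1457/841)
  = (616/841)    [1457 ≡ 616 mod 841]
  = (77/841)    [841 ≡ 1 mod 8 ⇒ (2/841)^3 = +1]
  = (841/77)    [QR: 77 ≡ 1 mod 4, sign kept]
  = (71/77)    [841 ≡ 71 mod 77]
  = (77/71)    [QR: 77 ≡ 1 mod 4, sign kept]
  = (6/71)    [77 ≡ 6 mod 71]
  = (3/71)    [71 ≡ 7 mod 8 ⇒ (2/71) = +1]
  = -(71/3)    [QR: both ≡ 3 mod 4, sign flips]
  = -(2/3)    [71 ≡ 2 mod 3]
  = (1/3)    [3 ≡ 3 mod 8 ⇒ (2/3) = -1]
  = 1    [(1/3) = 1]
Product: (1)·(1) = 1.

1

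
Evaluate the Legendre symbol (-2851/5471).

-1

Reduce the numerator: -2851 ≡ 2620 (mod 5471), so (-2851/5471) = (2620/5471).
Factor out 2: 2620 = 2^2·655. Since 5471 ≡ 7 (mod 8), (2/5471) = +1, and (2/5471)^2 = +1. Now have (655/5471).
Both 655 ≡ 3 and 5471 ≡ 3 (mod 4), so reciprocity gives (655/5471) = -(5471/655). Reduce: 5471 ≡ 231 (mod 655). Now have -(231/655).
Both 231 ≡ 3 and 655 ≡ 3 (mod 4), so reciprocity gives (231/655) = -(655/231). Reduce: 655 ≡ 193 (mod 231). Now have (193/231).
193 ≡ 1 (mod 4), so quadratic reciprocity gives (193/231) = (231/193). Reduce: 231 ≡ 38 (mod 193). Now have (38/193).
Factor out 2: 38 = 2·19. Since 193 ≡ 1 (mod 8), (2/193) = +1. Now have (19/193).
193 ≡ 1 (mod 4), so quadratic reciprocity gives (19/193) = (193/19). Reduce: 193 ≡ 3 (mod 19). Now have (3/19).
Both 3 ≡ 3 and 19 ≡ 3 (mod 4), so reciprocity gives (3/19) = -(19/3). Reduce: 19 ≡ 1 (mod 3). Now have -(1/3).
(1/3) = 1. Collecting the sign factors: -1.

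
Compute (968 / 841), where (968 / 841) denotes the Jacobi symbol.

1

(968 / 841)
  = (127 / 841)    [968 ≡ 127 mod 841]
  = (841 / 127)    [QR: 841 ≡ 1 mod 4, sign kept]
  = (79 / 127)    [841 ≡ 79 mod 127]
  = -(127 / 79)    [QR: both ≡ 3 mod 4, sign flips]
  = -(48 / 79)    [127 ≡ 48 mod 79]
  = -(3 / 79)    [79 ≡ 7 mod 8 ⇒ (2 / 79)^4 = +1]
  = (79 / 3)    [QR: both ≡ 3 mod 4, sign flips]
  = (1 / 3)    [79 ≡ 1 mod 3]
  = 1    [(1 / 3) = 1]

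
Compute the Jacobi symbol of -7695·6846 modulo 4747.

1

By multiplicativity, (-7695·6846/4747) = (-7695/4747)·(6846/4747).
First factor (-7695/4747):
(-7695/4747)
  = (1799/4747)    [-7695 ≡ 1799 mod 4747]
  = -(4747/1799)    [QR: both ≡ 3 mod 4, sign flips]
  = -(1149/1799)    [4747 ≡ 1149 mod 1799]
  = -(1799/1149)    [QR: 1149 ≡ 1 mod 4, sign kept]
  = -(650/1149)    [1799 ≡ 650 mod 1149]
  = (325/1149)    [1149 ≡ 5 mod 8 ⇒ (2/1149) = -1]
  = (1149/325)    [QR: 325 ≡ 1 mod 4, sign kept]
  = (174/325)    [1149 ≡ 174 mod 325]
  = -(87/325)    [325 ≡ 5 mod 8 ⇒ (2/325) = -1]
  = -(325/87)    [QR: 325 ≡ 1 mod 4, sign kept]
  = -(64/87)    [325 ≡ 64 mod 87]
  = -(1/87)    [87 ≡ 7 mod 8 ⇒ (2/87)^6 = +1]
  = -1    [(1/87) = 1]
Second factor (6846/4747):
(6846/4747)
  = (2099/4747)    [6846 ≡ 2099 mod 4747]
  = -(4747/2099)    [QR: both ≡ 3 mod 4, sign flips]
  = -(549/2099)    [4747 ≡ 549 mod 2099]
  = -(2099/549)    [QR: 549 ≡ 1 mod 4, sign kept]
  = -(452/549)    [2099 ≡ 452 mod 549]
  = -(113/549)    [549 ≡ 5 mod 8 ⇒ (2/549)^2 = +1]
  = -(549/113)    [QR: 113 ≡ 1 mod 4, sign kept]
  = -(97/113)    [549 ≡ 97 mod 113]
  = -(113/97)    [QR: 97 ≡ 1 mod 4, sign kept]
  = -(16/97)    [113 ≡ 16 mod 97]
  = -(1/97)    [97 ≡ 1 mod 8 ⇒ (2/97)^4 = +1]
  = -1    [(1/97) = 1]
Product: (-1)·(-1) = 1.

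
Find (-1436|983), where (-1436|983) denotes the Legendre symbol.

(-1436|983)
  = (530|983)    [-1436 ≡ 530 mod 983]
  = (265|983)    [983 ≡ 7 mod 8 ⇒ (2|983) = +1]
  = (983|265)    [QR: 265 ≡ 1 mod 4, sign kept]
  = (188|265)    [983 ≡ 188 mod 265]
  = (47|265)    [265 ≡ 1 mod 8 ⇒ (2|265)^2 = +1]
  = (265|47)    [QR: 265 ≡ 1 mod 4, sign kept]
  = (30|47)    [265 ≡ 30 mod 47]
  = (15|47)    [47 ≡ 7 mod 8 ⇒ (2|47) = +1]
  = -(47|15)    [QR: both ≡ 3 mod 4, sign flips]
  = -(2|15)    [47 ≡ 2 mod 15]
  = -(1|15)    [15 ≡ 7 mod 8 ⇒ (2|15) = +1]
  = -1    [(1|15) = 1]

-1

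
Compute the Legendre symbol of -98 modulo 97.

1

(-98/97)
  = (96/97)    [-98 ≡ 96 mod 97]
  = (3/97)    [97 ≡ 1 mod 8 ⇒ (2/97)^5 = +1]
  = (97/3)    [QR: 97 ≡ 1 mod 4, sign kept]
  = (1/3)    [97 ≡ 1 mod 3]
  = 1    [(1/3) = 1]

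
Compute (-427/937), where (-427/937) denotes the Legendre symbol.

-1

(-427/937)
  = (510/937)    [-427 ≡ 510 mod 937]
  = (255/937)    [937 ≡ 1 mod 8 ⇒ (2/937) = +1]
  = (937/255)    [QR: 937 ≡ 1 mod 4, sign kept]
  = (172/255)    [937 ≡ 172 mod 255]
  = (43/255)    [255 ≡ 7 mod 8 ⇒ (2/255)^2 = +1]
  = -(255/43)    [QR: both ≡ 3 mod 4, sign flips]
  = -(40/43)    [255 ≡ 40 mod 43]
  = (5/43)    [43 ≡ 3 mod 8 ⇒ (2/43)^3 = -1]
  = (43/5)    [QR: 5 ≡ 1 mod 4, sign kept]
  = (3/5)    [43 ≡ 3 mod 5]
  = (5/3)    [QR: 5 ≡ 1 mod 4, sign kept]
  = (2/3)    [5 ≡ 2 mod 3]
  = -(1/3)    [3 ≡ 3 mod 8 ⇒ (2/3) = -1]
  = -1    [(1/3) = 1]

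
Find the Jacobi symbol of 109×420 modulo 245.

By multiplicativity, (109·420/245) = (109/245)·(420/245).
First factor (109/245):
109 ≡ 1 (mod 4), so quadratic reciprocity gives (109/245) = (245/109). Reduce: 245 ≡ 27 (mod 109). Now have (27/109).
109 ≡ 1 (mod 4), so quadratic reciprocity gives (27/109) = (109/27). Reduce: 109 ≡ 1 (mod 27). Now have (1/27).
(1/27) = 1. Collecting the sign factors: 1.
Second factor (420/245):
Reduce the numerator: 420 ≡ 175 (mod 245), so (420/245) = (175/245).
245 ≡ 1 (mod 4), so quadratic reciprocity gives (175/245) = (245/175). Reduce: 245 ≡ 70 (mod 175). Now have (70/175).
Factor out 2: 70 = 2·35. Since 175 ≡ 7 (mod 8), (2/175) = +1. Now have (35/175).
Both 35 ≡ 3 and 175 ≡ 3 (mod 4), so reciprocity gives (35/175) = -(175/35). Reduce: 175 ≡ 0 (mod 35). Now have -(0/35).
The numerator is now 0 with denominator 35 > 1: the symbol is 0.
Product: (1)·(0) = 0.

0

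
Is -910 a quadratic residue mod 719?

no

(-910|719)
  = (528|719)    [-910 ≡ 528 mod 719]
  = (33|719)    [719 ≡ 7 mod 8 ⇒ (2|719)^4 = +1]
  = (719|33)    [QR: 33 ≡ 1 mod 4, sign kept]
  = (26|33)    [719 ≡ 26 mod 33]
  = (13|33)    [33 ≡ 1 mod 8 ⇒ (2|33) = +1]
  = (33|13)    [QR: 13 ≡ 1 mod 4, sign kept]
  = (7|13)    [33 ≡ 7 mod 13]
  = (13|7)    [QR: 13 ≡ 1 mod 4, sign kept]
  = (6|7)    [13 ≡ 6 mod 7]
  = (3|7)    [7 ≡ 7 mod 8 ⇒ (2|7) = +1]
  = -(7|3)    [QR: both ≡ 3 mod 4, sign flips]
  = -(1|3)    [7 ≡ 1 mod 3]
  = -1    [(1|3) = 1]
(-910|719) = -1, and 719 is prime, so -910 is not a quadratic residue mod 719.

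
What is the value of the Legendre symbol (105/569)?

105 ≡ 1 (mod 4), so quadratic reciprocity gives (105/569) = (569/105). Reduce: 569 ≡ 44 (mod 105). Now have (44/105).
Factor out 2: 44 = 2^2·11. Since 105 ≡ 1 (mod 8), (2/105) = +1, and (2/105)^2 = +1. Now have (11/105).
105 ≡ 1 (mod 4), so quadratic reciprocity gives (11/105) = (105/11). Reduce: 105 ≡ 6 (mod 11). Now have (6/11).
Factor out 2: 6 = 2·3. Since 11 ≡ 3 (mod 8), (2/11) = -1. Now have -(3/11).
Both 3 ≡ 3 and 11 ≡ 3 (mod 4), so reciprocity gives (3/11) = -(11/3). Reduce: 11 ≡ 2 (mod 3). Now have (2/3).
Factor out 2: 2 = 2. Since 3 ≡ 3 (mod 8), (2/3) = -1. Now have -(1/3).
(1/3) = 1. Collecting the sign factors: -1.

-1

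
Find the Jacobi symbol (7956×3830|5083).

By multiplicativity, (7956·3830|5083) = (7956|5083)·(3830|5083).
First factor (7956|5083):
(7956|5083)
  = (2873|5083)    [7956 ≡ 2873 mod 5083]
  = (5083|2873)    [QR: 2873 ≡ 1 mod 4, sign kept]
  = (2210|2873)    [5083 ≡ 2210 mod 2873]
  = (1105|2873)    [2873 ≡ 1 mod 8 ⇒ (2|2873) = +1]
  = (2873|1105)    [QR: 1105 ≡ 1 mod 4, sign kept]
  = (663|1105)    [2873 ≡ 663 mod 1105]
  = (1105|663)    [QR: 1105 ≡ 1 mod 4, sign kept]
  = (442|663)    [1105 ≡ 442 mod 663]
  = (221|663)    [663 ≡ 7 mod 8 ⇒ (2|663) = +1]
  = (663|221)    [QR: 221 ≡ 1 mod 4, sign kept]
  = (0|221)    [663 ≡ 0 mod 221]
  = 0    [numerator 0, gcd > 1]
Second factor (3830|5083):
(3830|5083)
  = -(1915|5083)    [5083 ≡ 3 mod 8 ⇒ (2|5083) = -1]
  = (5083|1915)    [QR: both ≡ 3 mod 4, sign flips]
  = (1253|1915)    [5083 ≡ 1253 mod 1915]
  = (1915|1253)    [QR: 1253 ≡ 1 mod 4, sign kept]
  = (662|1253)    [1915 ≡ 662 mod 1253]
  = -(331|1253)    [1253 ≡ 5 mod 8 ⇒ (2|1253) = -1]
  = -(1253|331)    [QR: 1253 ≡ 1 mod 4, sign kept]
  = -(260|331)    [1253 ≡ 260 mod 331]
  = -(65|331)    [331 ≡ 3 mod 8 ⇒ (2|331)^2 = +1]
  = -(331|65)    [QR: 65 ≡ 1 mod 4, sign kept]
  = -(6|65)    [331 ≡ 6 mod 65]
  = -(3|65)    [65 ≡ 1 mod 8 ⇒ (2|65) = +1]
  = -(65|3)    [QR: 65 ≡ 1 mod 4, sign kept]
  = -(2|3)    [65 ≡ 2 mod 3]
  = (1|3)    [3 ≡ 3 mod 8 ⇒ (2|3) = -1]
  = 1    [(1|3) = 1]
Product: (0)·(1) = 0.

0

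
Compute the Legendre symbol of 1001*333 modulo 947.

By multiplicativity, (1001·333/947) = (1001/947)·(333/947).
First factor (1001/947):
(1001/947)
  = (54/947)    [1001 ≡ 54 mod 947]
  = -(27/947)    [947 ≡ 3 mod 8 ⇒ (2/947) = -1]
  = (947/27)    [QR: both ≡ 3 mod 4, sign flips]
  = (2/27)    [947 ≡ 2 mod 27]
  = -(1/27)    [27 ≡ 3 mod 8 ⇒ (2/27) = -1]
  = -1    [(1/27) = 1]
Second factor (333/947):
(333/947)
  = (947/333)    [QR: 333 ≡ 1 mod 4, sign kept]
  = (281/333)    [947 ≡ 281 mod 333]
  = (333/281)    [QR: 281 ≡ 1 mod 4, sign kept]
  = (52/281)    [333 ≡ 52 mod 281]
  = (13/281)    [281 ≡ 1 mod 8 ⇒ (2/281)^2 = +1]
  = (281/13)    [QR: 13 ≡ 1 mod 4, sign kept]
  = (8/13)    [281 ≡ 8 mod 13]
  = -(1/13)    [13 ≡ 5 mod 8 ⇒ (2/13)^3 = -1]
  = -1    [(1/13) = 1]
Product: (-1)·(-1) = 1.

1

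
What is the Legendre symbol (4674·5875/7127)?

1

By multiplicativity, (4674·5875/7127) = (4674/7127)·(5875/7127).
First factor (4674/7127):
(4674/7127)
  = (2337/7127)    [7127 ≡ 7 mod 8 ⇒ (2/7127) = +1]
  = (7127/2337)    [QR: 2337 ≡ 1 mod 4, sign kept]
  = (116/2337)    [7127 ≡ 116 mod 2337]
  = (29/2337)    [2337 ≡ 1 mod 8 ⇒ (2/2337)^2 = +1]
  = (2337/29)    [QR: 29 ≡ 1 mod 4, sign kept]
  = (17/29)    [2337 ≡ 17 mod 29]
  = (29/17)    [QR: 17 ≡ 1 mod 4, sign kept]
  = (12/17)    [29 ≡ 12 mod 17]
  = (3/17)    [17 ≡ 1 mod 8 ⇒ (2/17)^2 = +1]
  = (17/3)    [QR: 17 ≡ 1 mod 4, sign kept]
  = (2/3)    [17 ≡ 2 mod 3]
  = -(1/3)    [3 ≡ 3 mod 8 ⇒ (2/3) = -1]
  = -1    [(1/3) = 1]
Second factor (5875/7127):
(5875/7127)
  = -(7127/5875)    [QR: both ≡ 3 mod 4, sign flips]
  = -(1252/5875)    [7127 ≡ 1252 mod 5875]
  = -(313/5875)    [5875 ≡ 3 mod 8 ⇒ (2/5875)^2 = +1]
  = -(5875/313)    [QR: 313 ≡ 1 mod 4, sign kept]
  = -(241/313)    [5875 ≡ 241 mod 313]
  = -(313/241)    [QR: 241 ≡ 1 mod 4, sign kept]
  = -(72/241)    [313 ≡ 72 mod 241]
  = -(9/241)    [241 ≡ 1 mod 8 ⇒ (2/241)^3 = +1]
  = -(241/9)    [QR: 9 ≡ 1 mod 4, sign kept]
  = -(7/9)    [241 ≡ 7 mod 9]
  = -(9/7)    [QR: 9 ≡ 1 mod 4, sign kept]
  = -(2/7)    [9 ≡ 2 mod 7]
  = -(1/7)    [7 ≡ 7 mod 8 ⇒ (2/7) = +1]
  = -1    [(1/7) = 1]
Product: (-1)·(-1) = 1.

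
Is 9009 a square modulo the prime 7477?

(9009/7477)
  = (1532/7477)    [9009 ≡ 1532 mod 7477]
  = (383/7477)    [7477 ≡ 5 mod 8 ⇒ (2/7477)^2 = +1]
  = (7477/383)    [QR: 7477 ≡ 1 mod 4, sign kept]
  = (200/383)    [7477 ≡ 200 mod 383]
  = (25/383)    [383 ≡ 7 mod 8 ⇒ (2/383)^3 = +1]
  = (383/25)    [QR: 25 ≡ 1 mod 4, sign kept]
  = (8/25)    [383 ≡ 8 mod 25]
  = (1/25)    [25 ≡ 1 mod 8 ⇒ (2/25)^3 = +1]
  = 1    [(1/25) = 1]
(9009/7477) = 1, and 7477 is prime, so 9009 is a quadratic residue mod 7477.

yes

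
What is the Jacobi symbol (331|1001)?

1001 ≡ 1 (mod 4), so quadratic reciprocity gives (331|1001) = (1001|331). Reduce: 1001 ≡ 8 (mod 331). Now have (8|331).
Factor out 2: 8 = 2^3. Since 331 ≡ 3 (mod 8), (2|331) = -1, and (2|331)^3 = -1. Now have -(1|331).
(1|331) = 1. Collecting the sign factors: -1.

-1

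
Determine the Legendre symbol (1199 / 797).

(1199 / 797)
  = (402 / 797)    [1199 ≡ 402 mod 797]
  = -(201 / 797)    [797 ≡ 5 mod 8 ⇒ (2 / 797) = -1]
  = -(797 / 201)    [QR: 201 ≡ 1 mod 4, sign kept]
  = -(194 / 201)    [797 ≡ 194 mod 201]
  = -(97 / 201)    [201 ≡ 1 mod 8 ⇒ (2 / 201) = +1]
  = -(201 / 97)    [QR: 97 ≡ 1 mod 4, sign kept]
  = -(7 / 97)    [201 ≡ 7 mod 97]
  = -(97 / 7)    [QR: 97 ≡ 1 mod 4, sign kept]
  = -(6 / 7)    [97 ≡ 6 mod 7]
  = -(3 / 7)    [7 ≡ 7 mod 8 ⇒ (2 / 7) = +1]
  = (7 / 3)    [QR: both ≡ 3 mod 4, sign flips]
  = (1 / 3)    [7 ≡ 1 mod 3]
  = 1    [(1 / 3) = 1]

1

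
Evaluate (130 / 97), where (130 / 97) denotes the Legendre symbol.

(130 / 97)
  = (33 / 97)    [130 ≡ 33 mod 97]
  = (97 / 33)    [QR: 33 ≡ 1 mod 4, sign kept]
  = (31 / 33)    [97 ≡ 31 mod 33]
  = (33 / 31)    [QR: 33 ≡ 1 mod 4, sign kept]
  = (2 / 31)    [33 ≡ 2 mod 31]
  = (1 / 31)    [31 ≡ 7 mod 8 ⇒ (2 / 31) = +1]
  = 1    [(1 / 31) = 1]

1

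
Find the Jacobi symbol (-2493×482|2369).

-1

By multiplicativity, (-2493·482|2369) = (-2493|2369)·(482|2369).
First factor (-2493|2369):
Reduce the numerator: -2493 ≡ 2245 (mod 2369), so (-2493|2369) = (2245|2369).
2245 ≡ 1 (mod 4), so quadratic reciprocity gives (2245|2369) = (2369|2245). Reduce: 2369 ≡ 124 (mod 2245). Now have (124|2245).
Factor out 2: 124 = 2^2·31. Since 2245 ≡ 5 (mod 8), (2|2245) = -1, and (2|2245)^2 = +1. Now have (31|2245).
2245 ≡ 1 (mod 4), so quadratic reciprocity gives (31|2245) = (2245|31). Reduce: 2245 ≡ 13 (mod 31). Now have (13|31).
13 ≡ 1 (mod 4), so quadratic reciprocity gives (13|31) = (31|13). Reduce: 31 ≡ 5 (mod 13). Now have (5|13).
5 ≡ 1 (mod 4), so quadratic reciprocity gives (5|13) = (13|5). Reduce: 13 ≡ 3 (mod 5). Now have (3|5).
5 ≡ 1 (mod 4), so quadratic reciprocity gives (3|5) = (5|3). Reduce: 5 ≡ 2 (mod 3). Now have (2|3).
Factor out 2: 2 = 2. Since 3 ≡ 3 (mod 8), (2|3) = -1. Now have -(1|3).
(1|3) = 1. Collecting the sign factors: -1.
Second factor (482|2369):
Factor out 2: 482 = 2·241. Since 2369 ≡ 1 (mod 8), (2|2369) = +1. Now have (241|2369).
241 ≡ 1 (mod 4), so quadratic reciprocity gives (241|2369) = (2369|241). Reduce: 2369 ≡ 200 (mod 241). Now have (200|241).
Factor out 2: 200 = 2^3·25. Since 241 ≡ 1 (mod 8), (2|241) = +1, and (2|241)^3 = +1. Now have (25|241).
25 ≡ 1 (mod 4), so quadratic reciprocity gives (25|241) = (241|25). Reduce: 241 ≡ 16 (mod 25). Now have (16|25).
Factor out 2: 16 = 2^4. Since 25 ≡ 1 (mod 8), (2|25) = +1, and (2|25)^4 = +1. Now have (1|25).
(1|25) = 1. Collecting the sign factors: 1.
Product: (-1)·(1) = -1.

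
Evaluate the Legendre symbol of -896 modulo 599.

1

(-896/599)
  = (302/599)    [-896 ≡ 302 mod 599]
  = (151/599)    [599 ≡ 7 mod 8 ⇒ (2/599) = +1]
  = -(599/151)    [QR: both ≡ 3 mod 4, sign flips]
  = -(146/151)    [599 ≡ 146 mod 151]
  = -(73/151)    [151 ≡ 7 mod 8 ⇒ (2/151) = +1]
  = -(151/73)    [QR: 73 ≡ 1 mod 4, sign kept]
  = -(5/73)    [151 ≡ 5 mod 73]
  = -(73/5)    [QR: 5 ≡ 1 mod 4, sign kept]
  = -(3/5)    [73 ≡ 3 mod 5]
  = -(5/3)    [QR: 5 ≡ 1 mod 4, sign kept]
  = -(2/3)    [5 ≡ 2 mod 3]
  = (1/3)    [3 ≡ 3 mod 8 ⇒ (2/3) = -1]
  = 1    [(1/3) = 1]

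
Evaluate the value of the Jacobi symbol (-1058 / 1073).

1

Reduce the numerator: -1058 ≡ 15 (mod 1073), so (-1058 / 1073) = (15 / 1073).
1073 ≡ 1 (mod 4), so quadratic reciprocity gives (15 / 1073) = (1073 / 15). Reduce: 1073 ≡ 8 (mod 15). Now have (8 / 15).
Factor out 2: 8 = 2^3. Since 15 ≡ 7 (mod 8), (2 / 15) = +1, and (2 / 15)^3 = +1. Now have (1 / 15).
(1 / 15) = 1. Collecting the sign factors: 1.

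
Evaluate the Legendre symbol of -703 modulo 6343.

Reduce the numerator: -703 ≡ 5640 (mod 6343), so (-703/6343) = (5640/6343).
Factor out 2: 5640 = 2^3·705. Since 6343 ≡ 7 (mod 8), (2/6343) = +1, and (2/6343)^3 = +1. Now have (705/6343).
705 ≡ 1 (mod 4), so quadratic reciprocity gives (705/6343) = (6343/705). Reduce: 6343 ≡ 703 (mod 705). Now have (703/705).
705 ≡ 1 (mod 4), so quadratic reciprocity gives (703/705) = (705/703). Reduce: 705 ≡ 2 (mod 703). Now have (2/703).
Factor out 2: 2 = 2. Since 703 ≡ 7 (mod 8), (2/703) = +1. Now have (1/703).
(1/703) = 1. Collecting the sign factors: 1.

1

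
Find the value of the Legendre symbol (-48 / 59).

(-48 / 59)
  = -(48 / 59)    [59 ≡ 3 mod 4 ⇒ (-1 / 59) = -1]
  = -(3 / 59)    [59 ≡ 3 mod 8 ⇒ (2 / 59)^4 = +1]
  = (59 / 3)    [QR: both ≡ 3 mod 4, sign flips]
  = (2 / 3)    [59 ≡ 2 mod 3]
  = -(1 / 3)    [3 ≡ 3 mod 8 ⇒ (2 / 3) = -1]
  = -1    [(1 / 3) = 1]

-1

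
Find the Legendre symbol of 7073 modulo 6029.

(7073/6029)
  = (1044/6029)    [7073 ≡ 1044 mod 6029]
  = (261/6029)    [6029 ≡ 5 mod 8 ⇒ (2/6029)^2 = +1]
  = (6029/261)    [QR: 261 ≡ 1 mod 4, sign kept]
  = (26/261)    [6029 ≡ 26 mod 261]
  = -(13/261)    [261 ≡ 5 mod 8 ⇒ (2/261) = -1]
  = -(261/13)    [QR: 13 ≡ 1 mod 4, sign kept]
  = -(1/13)    [261 ≡ 1 mod 13]
  = -1    [(1/13) = 1]

-1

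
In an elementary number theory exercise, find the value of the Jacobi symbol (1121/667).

Reduce the numerator: 1121 ≡ 454 (mod 667), so (1121/667) = (454/667).
Factor out 2: 454 = 2·227. Since 667 ≡ 3 (mod 8), (2/667) = -1. Now have -(227/667).
Both 227 ≡ 3 and 667 ≡ 3 (mod 4), so reciprocity gives (227/667) = -(667/227). Reduce: 667 ≡ 213 (mod 227). Now have (213/227).
213 ≡ 1 (mod 4), so quadratic reciprocity gives (213/227) = (227/213). Reduce: 227 ≡ 14 (mod 213). Now have (14/213).
Factor out 2: 14 = 2·7. Since 213 ≡ 5 (mod 8), (2/213) = -1. Now have -(7/213).
213 ≡ 1 (mod 4), so quadratic reciprocity gives (7/213) = (213/7). Reduce: 213 ≡ 3 (mod 7). Now have -(3/7).
Both 3 ≡ 3 and 7 ≡ 3 (mod 4), so reciprocity gives (3/7) = -(7/3). Reduce: 7 ≡ 1 (mod 3). Now have (1/3).
(1/3) = 1. Collecting the sign factors: 1.

1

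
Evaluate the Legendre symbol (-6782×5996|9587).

By multiplicativity, (-6782·5996|9587) = (-6782|9587)·(5996|9587).
First factor (-6782|9587):
(-6782|9587)
  = (2805|9587)    [-6782 ≡ 2805 mod 9587]
  = (9587|2805)    [QR: 2805 ≡ 1 mod 4, sign kept]
  = (1172|2805)    [9587 ≡ 1172 mod 2805]
  = (293|2805)    [2805 ≡ 5 mod 8 ⇒ (2|2805)^2 = +1]
  = (2805|293)    [QR: 293 ≡ 1 mod 4, sign kept]
  = (168|293)    [2805 ≡ 168 mod 293]
  = -(21|293)    [293 ≡ 5 mod 8 ⇒ (2|293)^3 = -1]
  = -(293|21)    [QR: 21 ≡ 1 mod 4, sign kept]
  = -(20|21)    [293 ≡ 20 mod 21]
  = -(5|21)    [21 ≡ 5 mod 8 ⇒ (2|21)^2 = +1]
  = -(21|5)    [QR: 5 ≡ 1 mod 4, sign kept]
  = -(1|5)    [21 ≡ 1 mod 5]
  = -1    [(1|5) = 1]
Second factor (5996|9587):
(5996|9587)
  = (1499|9587)    [9587 ≡ 3 mod 8 ⇒ (2|9587)^2 = +1]
  = -(9587|1499)    [QR: both ≡ 3 mod 4, sign flips]
  = -(593|1499)    [9587 ≡ 593 mod 1499]
  = -(1499|593)    [QR: 593 ≡ 1 mod 4, sign kept]
  = -(313|593)    [1499 ≡ 313 mod 593]
  = -(593|313)    [QR: 313 ≡ 1 mod 4, sign kept]
  = -(280|313)    [593 ≡ 280 mod 313]
  = -(35|313)    [313 ≡ 1 mod 8 ⇒ (2|313)^3 = +1]
  = -(313|35)    [QR: 313 ≡ 1 mod 4, sign kept]
  = -(33|35)    [313 ≡ 33 mod 35]
  = -(35|33)    [QR: 33 ≡ 1 mod 4, sign kept]
  = -(2|33)    [35 ≡ 2 mod 33]
  = -(1|33)    [33 ≡ 1 mod 8 ⇒ (2|33) = +1]
  = -1    [(1|33) = 1]
Product: (-1)·(-1) = 1.

1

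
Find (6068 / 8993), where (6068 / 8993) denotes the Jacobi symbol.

(6068 / 8993)
  = (1517 / 8993)    [8993 ≡ 1 mod 8 ⇒ (2 / 8993)^2 = +1]
  = (8993 / 1517)    [QR: 1517 ≡ 1 mod 4, sign kept]
  = (1408 / 1517)    [8993 ≡ 1408 mod 1517]
  = -(11 / 1517)    [1517 ≡ 5 mod 8 ⇒ (2 / 1517)^7 = -1]
  = -(1517 / 11)    [QR: 1517 ≡ 1 mod 4, sign kept]
  = -(10 / 11)    [1517 ≡ 10 mod 11]
  = (5 / 11)    [11 ≡ 3 mod 8 ⇒ (2 / 11) = -1]
  = (11 / 5)    [QR: 5 ≡ 1 mod 4, sign kept]
  = (1 / 5)    [11 ≡ 1 mod 5]
  = 1    [(1 / 5) = 1]

1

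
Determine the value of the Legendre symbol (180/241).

1

Factor out 2: 180 = 2^2·45. Since 241 ≡ 1 (mod 8), (2/241) = +1, and (2/241)^2 = +1. Now have (45/241).
45 ≡ 1 (mod 4), so quadratic reciprocity gives (45/241) = (241/45). Reduce: 241 ≡ 16 (mod 45). Now have (16/45).
Factor out 2: 16 = 2^4. Since 45 ≡ 5 (mod 8), (2/45) = -1, and (2/45)^4 = +1. Now have (1/45).
(1/45) = 1. Collecting the sign factors: 1.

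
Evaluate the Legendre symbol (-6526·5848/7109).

1

By multiplicativity, (-6526·5848/7109) = (-6526/7109)·(5848/7109).
First factor (-6526/7109):
(-6526/7109)
  = (583/7109)    [-6526 ≡ 583 mod 7109]
  = (7109/583)    [QR: 7109 ≡ 1 mod 4, sign kept]
  = (113/583)    [7109 ≡ 113 mod 583]
  = (583/113)    [QR: 113 ≡ 1 mod 4, sign kept]
  = (18/113)    [583 ≡ 18 mod 113]
  = (9/113)    [113 ≡ 1 mod 8 ⇒ (2/113) = +1]
  = (113/9)    [QR: 9 ≡ 1 mod 4, sign kept]
  = (5/9)    [113 ≡ 5 mod 9]
  = (9/5)    [QR: 5 ≡ 1 mod 4, sign kept]
  = (4/5)    [9 ≡ 4 mod 5]
  = (1/5)    [5 ≡ 5 mod 8 ⇒ (2/5)^2 = +1]
  = 1    [(1/5) = 1]
Second factor (5848/7109):
(5848/7109)
  = -(731/7109)    [7109 ≡ 5 mod 8 ⇒ (2/7109)^3 = -1]
  = -(7109/731)    [QR: 7109 ≡ 1 mod 4, sign kept]
  = -(530/731)    [7109 ≡ 530 mod 731]
  = (265/731)    [731 ≡ 3 mod 8 ⇒ (2/731) = -1]
  = (731/265)    [QR: 265 ≡ 1 mod 4, sign kept]
  = (201/265)    [731 ≡ 201 mod 265]
  = (265/201)    [QR: 201 ≡ 1 mod 4, sign kept]
  = (64/201)    [265 ≡ 64 mod 201]
  = (1/201)    [201 ≡ 1 mod 8 ⇒ (2/201)^6 = +1]
  = 1    [(1/201) = 1]
Product: (1)·(1) = 1.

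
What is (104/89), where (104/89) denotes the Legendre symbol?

(104/89)
  = (15/89)    [104 ≡ 15 mod 89]
  = (89/15)    [QR: 89 ≡ 1 mod 4, sign kept]
  = (14/15)    [89 ≡ 14 mod 15]
  = (7/15)    [15 ≡ 7 mod 8 ⇒ (2/15) = +1]
  = -(15/7)    [QR: both ≡ 3 mod 4, sign flips]
  = -(1/7)    [15 ≡ 1 mod 7]
  = -1    [(1/7) = 1]

-1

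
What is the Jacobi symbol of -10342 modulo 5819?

(-10342 / 5819)
  = (1296 / 5819)    [-10342 ≡ 1296 mod 5819]
  = (81 / 5819)    [5819 ≡ 3 mod 8 ⇒ (2 / 5819)^4 = +1]
  = (5819 / 81)    [QR: 81 ≡ 1 mod 4, sign kept]
  = (68 / 81)    [5819 ≡ 68 mod 81]
  = (17 / 81)    [81 ≡ 1 mod 8 ⇒ (2 / 81)^2 = +1]
  = (81 / 17)    [QR: 17 ≡ 1 mod 4, sign kept]
  = (13 / 17)    [81 ≡ 13 mod 17]
  = (17 / 13)    [QR: 13 ≡ 1 mod 4, sign kept]
  = (4 / 13)    [17 ≡ 4 mod 13]
  = (1 / 13)    [13 ≡ 5 mod 8 ⇒ (2 / 13)^2 = +1]
  = 1    [(1 / 13) = 1]

1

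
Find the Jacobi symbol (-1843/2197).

1

Reduce the numerator: -1843 ≡ 354 (mod 2197), so (-1843/2197) = (354/2197).
Factor out 2: 354 = 2·177. Since 2197 ≡ 5 (mod 8), (2/2197) = -1. Now have -(177/2197).
177 ≡ 1 (mod 4), so quadratic reciprocity gives (177/2197) = (2197/177). Reduce: 2197 ≡ 73 (mod 177). Now have -(73/177).
73 ≡ 1 (mod 4), so quadratic reciprocity gives (73/177) = (177/73). Reduce: 177 ≡ 31 (mod 73). Now have -(31/73).
73 ≡ 1 (mod 4), so quadratic reciprocity gives (31/73) = (73/31). Reduce: 73 ≡ 11 (mod 31). Now have -(11/31).
Both 11 ≡ 3 and 31 ≡ 3 (mod 4), so reciprocity gives (11/31) = -(31/11). Reduce: 31 ≡ 9 (mod 11). Now have (9/11).
9 ≡ 1 (mod 4), so quadratic reciprocity gives (9/11) = (11/9). Reduce: 11 ≡ 2 (mod 9). Now have (2/9).
Factor out 2: 2 = 2. Since 9 ≡ 1 (mod 8), (2/9) = +1. Now have (1/9).
(1/9) = 1. Collecting the sign factors: 1.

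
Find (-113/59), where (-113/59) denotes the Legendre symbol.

1

Reduce the numerator: -113 ≡ 5 (mod 59), so (-113/59) = (5/59).
5 ≡ 1 (mod 4), so quadratic reciprocity gives (5/59) = (59/5). Reduce: 59 ≡ 4 (mod 5). Now have (4/5).
Factor out 2: 4 = 2^2. Since 5 ≡ 5 (mod 8), (2/5) = -1, and (2/5)^2 = +1. Now have (1/5).
(1/5) = 1. Collecting the sign factors: 1.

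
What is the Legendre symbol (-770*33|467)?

-1

By multiplicativity, (-770·33|467) = (-770|467)·(33|467).
First factor (-770|467):
(-770|467)
  = (164|467)    [-770 ≡ 164 mod 467]
  = (41|467)    [467 ≡ 3 mod 8 ⇒ (2|467)^2 = +1]
  = (467|41)    [QR: 41 ≡ 1 mod 4, sign kept]
  = (16|41)    [467 ≡ 16 mod 41]
  = (1|41)    [41 ≡ 1 mod 8 ⇒ (2|41)^4 = +1]
  = 1    [(1|41) = 1]
Second factor (33|467):
(33|467)
  = (467|33)    [QR: 33 ≡ 1 mod 4, sign kept]
  = (5|33)    [467 ≡ 5 mod 33]
  = (33|5)    [QR: 5 ≡ 1 mod 4, sign kept]
  = (3|5)    [33 ≡ 3 mod 5]
  = (5|3)    [QR: 5 ≡ 1 mod 4, sign kept]
  = (2|3)    [5 ≡ 2 mod 3]
  = -(1|3)    [3 ≡ 3 mod 8 ⇒ (2|3) = -1]
  = -1    [(1|3) = 1]
Product: (1)·(-1) = -1.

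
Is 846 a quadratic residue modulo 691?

Reduce the numerator: 846 ≡ 155 (mod 691), so (846|691) = (155|691).
Both 155 ≡ 3 and 691 ≡ 3 (mod 4), so reciprocity gives (155|691) = -(691|155). Reduce: 691 ≡ 71 (mod 155). Now have -(71|155).
Both 71 ≡ 3 and 155 ≡ 3 (mod 4), so reciprocity gives (71|155) = -(155|71). Reduce: 155 ≡ 13 (mod 71). Now have (13|71).
13 ≡ 1 (mod 4), so quadratic reciprocity gives (13|71) = (71|13). Reduce: 71 ≡ 6 (mod 13). Now have (6|13).
Factor out 2: 6 = 2·3. Since 13 ≡ 5 (mod 8), (2|13) = -1. Now have -(3|13).
13 ≡ 1 (mod 4), so quadratic reciprocity gives (3|13) = (13|3). Reduce: 13 ≡ 1 (mod 3). Now have -(1|3).
(1|3) = 1. Collecting the sign factors: -1.
The Legendre symbol is -1, so x^2 ≡ 846 (mod 691) has no solution.

no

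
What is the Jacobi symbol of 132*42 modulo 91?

By multiplicativity, (132·42/91) = (132/91)·(42/91).
First factor (132/91):
(132/91)
  = (41/91)    [132 ≡ 41 mod 91]
  = (91/41)    [QR: 41 ≡ 1 mod 4, sign kept]
  = (9/41)    [91 ≡ 9 mod 41]
  = (41/9)    [QR: 9 ≡ 1 mod 4, sign kept]
  = (5/9)    [41 ≡ 5 mod 9]
  = (9/5)    [QR: 5 ≡ 1 mod 4, sign kept]
  = (4/5)    [9 ≡ 4 mod 5]
  = (1/5)    [5 ≡ 5 mod 8 ⇒ (2/5)^2 = +1]
  = 1    [(1/5) = 1]
Second factor (42/91):
(42/91)
  = -(21/91)    [91 ≡ 3 mod 8 ⇒ (2/91) = -1]
  = -(91/21)    [QR: 21 ≡ 1 mod 4, sign kept]
  = -(7/21)    [91 ≡ 7 mod 21]
  = -(21/7)    [QR: 21 ≡ 1 mod 4, sign kept]
  = -(0/7)    [21 ≡ 0 mod 7]
  = 0    [numerator 0, gcd > 1]
Product: (1)·(0) = 0.

0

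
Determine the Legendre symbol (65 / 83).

1

(65 / 83)
  = (83 / 65)    [QR: 65 ≡ 1 mod 4, sign kept]
  = (18 / 65)    [83 ≡ 18 mod 65]
  = (9 / 65)    [65 ≡ 1 mod 8 ⇒ (2 / 65) = +1]
  = (65 / 9)    [QR: 9 ≡ 1 mod 4, sign kept]
  = (2 / 9)    [65 ≡ 2 mod 9]
  = (1 / 9)    [9 ≡ 1 mod 8 ⇒ (2 / 9) = +1]
  = 1    [(1 / 9) = 1]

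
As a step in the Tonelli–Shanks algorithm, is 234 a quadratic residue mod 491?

(234|491)
  = -(117|491)    [491 ≡ 3 mod 8 ⇒ (2|491) = -1]
  = -(491|117)    [QR: 117 ≡ 1 mod 4, sign kept]
  = -(23|117)    [491 ≡ 23 mod 117]
  = -(117|23)    [QR: 117 ≡ 1 mod 4, sign kept]
  = -(2|23)    [117 ≡ 2 mod 23]
  = -(1|23)    [23 ≡ 7 mod 8 ⇒ (2|23) = +1]
  = -1    [(1|23) = 1]
The Legendre symbol is -1, so x^2 ≡ 234 (mod 491) has no solution.

no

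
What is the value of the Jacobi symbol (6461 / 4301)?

(6461 / 4301)
  = (2160 / 4301)    [6461 ≡ 2160 mod 4301]
  = (135 / 4301)    [4301 ≡ 5 mod 8 ⇒ (2 / 4301)^4 = +1]
  = (4301 / 135)    [QR: 4301 ≡ 1 mod 4, sign kept]
  = (116 / 135)    [4301 ≡ 116 mod 135]
  = (29 / 135)    [135 ≡ 7 mod 8 ⇒ (2 / 135)^2 = +1]
  = (135 / 29)    [QR: 29 ≡ 1 mod 4, sign kept]
  = (19 / 29)    [135 ≡ 19 mod 29]
  = (29 / 19)    [QR: 29 ≡ 1 mod 4, sign kept]
  = (10 / 19)    [29 ≡ 10 mod 19]
  = -(5 / 19)    [19 ≡ 3 mod 8 ⇒ (2 / 19) = -1]
  = -(19 / 5)    [QR: 5 ≡ 1 mod 4, sign kept]
  = -(4 / 5)    [19 ≡ 4 mod 5]
  = -(1 / 5)    [5 ≡ 5 mod 8 ⇒ (2 / 5)^2 = +1]
  = -1    [(1 / 5) = 1]

-1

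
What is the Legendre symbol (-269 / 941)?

-1

(-269 / 941)
  = (672 / 941)    [-269 ≡ 672 mod 941]
  = -(21 / 941)    [941 ≡ 5 mod 8 ⇒ (2 / 941)^5 = -1]
  = -(941 / 21)    [QR: 21 ≡ 1 mod 4, sign kept]
  = -(17 / 21)    [941 ≡ 17 mod 21]
  = -(21 / 17)    [QR: 17 ≡ 1 mod 4, sign kept]
  = -(4 / 17)    [21 ≡ 4 mod 17]
  = -(1 / 17)    [17 ≡ 1 mod 8 ⇒ (2 / 17)^2 = +1]
  = -1    [(1 / 17) = 1]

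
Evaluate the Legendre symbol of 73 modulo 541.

-1

(73/541)
  = (541/73)    [QR: 73 ≡ 1 mod 4, sign kept]
  = (30/73)    [541 ≡ 30 mod 73]
  = (15/73)    [73 ≡ 1 mod 8 ⇒ (2/73) = +1]
  = (73/15)    [QR: 73 ≡ 1 mod 4, sign kept]
  = (13/15)    [73 ≡ 13 mod 15]
  = (15/13)    [QR: 13 ≡ 1 mod 4, sign kept]
  = (2/13)    [15 ≡ 2 mod 13]
  = -(1/13)    [13 ≡ 5 mod 8 ⇒ (2/13) = -1]
  = -1    [(1/13) = 1]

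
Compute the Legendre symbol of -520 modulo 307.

1

(-520 / 307)
  = -(520 / 307)    [307 ≡ 3 mod 4 ⇒ (-1 / 307) = -1]
  = -(213 / 307)    [520 ≡ 213 mod 307]
  = -(307 / 213)    [QR: 213 ≡ 1 mod 4, sign kept]
  = -(94 / 213)    [307 ≡ 94 mod 213]
  = (47 / 213)    [213 ≡ 5 mod 8 ⇒ (2 / 213) = -1]
  = (213 / 47)    [QR: 213 ≡ 1 mod 4, sign kept]
  = (25 / 47)    [213 ≡ 25 mod 47]
  = (47 / 25)    [QR: 25 ≡ 1 mod 4, sign kept]
  = (22 / 25)    [47 ≡ 22 mod 25]
  = (11 / 25)    [25 ≡ 1 mod 8 ⇒ (2 / 25) = +1]
  = (25 / 11)    [QR: 25 ≡ 1 mod 4, sign kept]
  = (3 / 11)    [25 ≡ 3 mod 11]
  = -(11 / 3)    [QR: both ≡ 3 mod 4, sign flips]
  = -(2 / 3)    [11 ≡ 2 mod 3]
  = (1 / 3)    [3 ≡ 3 mod 8 ⇒ (2 / 3) = -1]
  = 1    [(1 / 3) = 1]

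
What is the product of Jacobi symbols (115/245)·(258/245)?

By multiplicativity, (115·258/245) = (115/245)·(258/245).
First factor (115/245):
245 ≡ 1 (mod 4), so quadratic reciprocity gives (115/245) = (245/115). Reduce: 245 ≡ 15 (mod 115). Now have (15/115).
Both 15 ≡ 3 and 115 ≡ 3 (mod 4), so reciprocity gives (15/115) = -(115/15). Reduce: 115 ≡ 10 (mod 15). Now have -(10/15).
Factor out 2: 10 = 2·5. Since 15 ≡ 7 (mod 8), (2/15) = +1. Now have -(5/15).
5 ≡ 1 (mod 4), so quadratic reciprocity gives (5/15) = (15/5). Reduce: 15 ≡ 0 (mod 5). Now have -(0/5).
The numerator is now 0 with denominator 5 > 1: the symbol is 0.
Second factor (258/245):
Reduce the numerator: 258 ≡ 13 (mod 245), so (258/245) = (13/245).
13 ≡ 1 (mod 4), so quadratic reciprocity gives (13/245) = (245/13). Reduce: 245 ≡ 11 (mod 13). Now have (11/13).
13 ≡ 1 (mod 4), so quadratic reciprocity gives (11/13) = (13/11). Reduce: 13 ≡ 2 (mod 11). Now have (2/11).
Factor out 2: 2 = 2. Since 11 ≡ 3 (mod 8), (2/11) = -1. Now have -(1/11).
(1/11) = 1. Collecting the sign factors: -1.
Product: (0)·(-1) = 0.

0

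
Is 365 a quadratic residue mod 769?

no

365 ≡ 1 (mod 4), so quadratic reciprocity gives (365/769) = (769/365). Reduce: 769 ≡ 39 (mod 365). Now have (39/365).
365 ≡ 1 (mod 4), so quadratic reciprocity gives (39/365) = (365/39). Reduce: 365 ≡ 14 (mod 39). Now have (14/39).
Factor out 2: 14 = 2·7. Since 39 ≡ 7 (mod 8), (2/39) = +1. Now have (7/39).
Both 7 ≡ 3 and 39 ≡ 3 (mod 4), so reciprocity gives (7/39) = -(39/7). Reduce: 39 ≡ 4 (mod 7). Now have -(4/7).
Factor out 2: 4 = 2^2. Since 7 ≡ 7 (mod 8), (2/7) = +1, and (2/7)^2 = +1. Now have -(1/7).
(1/7) = 1. Collecting the sign factors: -1.
The Legendre symbol is -1, so x^2 ≡ 365 (mod 769) has no solution.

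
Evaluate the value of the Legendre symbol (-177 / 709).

1

(-177 / 709)
  = (532 / 709)    [-177 ≡ 532 mod 709]
  = (133 / 709)    [709 ≡ 5 mod 8 ⇒ (2 / 709)^2 = +1]
  = (709 / 133)    [QR: 133 ≡ 1 mod 4, sign kept]
  = (44 / 133)    [709 ≡ 44 mod 133]
  = (11 / 133)    [133 ≡ 5 mod 8 ⇒ (2 / 133)^2 = +1]
  = (133 / 11)    [QR: 133 ≡ 1 mod 4, sign kept]
  = (1 / 11)    [133 ≡ 1 mod 11]
  = 1    [(1 / 11) = 1]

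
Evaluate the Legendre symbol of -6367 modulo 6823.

-1

(-6367 / 6823)
  = -(6367 / 6823)    [6823 ≡ 3 mod 4 ⇒ (-1 / 6823) = -1]
  = (6823 / 6367)    [QR: both ≡ 3 mod 4, sign flips]
  = (456 / 6367)    [6823 ≡ 456 mod 6367]
  = (57 / 6367)    [6367 ≡ 7 mod 8 ⇒ (2 / 6367)^3 = +1]
  = (6367 / 57)    [QR: 57 ≡ 1 mod 4, sign kept]
  = (40 / 57)    [6367 ≡ 40 mod 57]
  = (5 / 57)    [57 ≡ 1 mod 8 ⇒ (2 / 57)^3 = +1]
  = (57 / 5)    [QR: 5 ≡ 1 mod 4, sign kept]
  = (2 / 5)    [57 ≡ 2 mod 5]
  = -(1 / 5)    [5 ≡ 5 mod 8 ⇒ (2 / 5) = -1]
  = -1    [(1 / 5) = 1]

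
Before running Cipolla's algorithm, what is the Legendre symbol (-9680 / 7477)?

-1

Reduce the numerator: -9680 ≡ 5274 (mod 7477), so (-9680 / 7477) = (5274 / 7477).
Factor out 2: 5274 = 2·2637. Since 7477 ≡ 5 (mod 8), (2 / 7477) = -1. Now have -(2637 / 7477).
2637 ≡ 1 (mod 4), so quadratic reciprocity gives (2637 / 7477) = (7477 / 2637). Reduce: 7477 ≡ 2203 (mod 2637). Now have -(2203 / 2637).
2637 ≡ 1 (mod 4), so quadratic reciprocity gives (2203 / 2637) = (2637 / 2203). Reduce: 2637 ≡ 434 (mod 2203). Now have -(434 / 2203).
Factor out 2: 434 = 2·217. Since 2203 ≡ 3 (mod 8), (2 / 2203) = -1. Now have (217 / 2203).
217 ≡ 1 (mod 4), so quadratic reciprocity gives (217 / 2203) = (2203 / 217). Reduce: 2203 ≡ 33 (mod 217). Now have (33 / 217).
33 ≡ 1 (mod 4), so quadratic reciprocity gives (33 / 217) = (217 / 33). Reduce: 217 ≡ 19 (mod 33). Now have (19 / 33).
33 ≡ 1 (mod 4), so quadratic reciprocity gives (19 / 33) = (33 / 19). Reduce: 33 ≡ 14 (mod 19). Now have (14 / 19).
Factor out 2: 14 = 2·7. Since 19 ≡ 3 (mod 8), (2 / 19) = -1. Now have -(7 / 19).
Both 7 ≡ 3 and 19 ≡ 3 (mod 4), so reciprocity gives (7 / 19) = -(19 / 7). Reduce: 19 ≡ 5 (mod 7). Now have (5 / 7).
5 ≡ 1 (mod 4), so quadratic reciprocity gives (5 / 7) = (7 / 5). Reduce: 7 ≡ 2 (mod 5). Now have (2 / 5).
Factor out 2: 2 = 2. Since 5 ≡ 5 (mod 8), (2 / 5) = -1. Now have -(1 / 5).
(1 / 5) = 1. Collecting the sign factors: -1.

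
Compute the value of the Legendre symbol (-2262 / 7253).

-1

(-2262 / 7253)
  = (4991 / 7253)    [-2262 ≡ 4991 mod 7253]
  = (7253 / 4991)    [QR: 7253 ≡ 1 mod 4, sign kept]
  = (2262 / 4991)    [7253 ≡ 2262 mod 4991]
  = (1131 / 4991)    [4991 ≡ 7 mod 8 ⇒ (2 / 4991) = +1]
  = -(4991 / 1131)    [QR: both ≡ 3 mod 4, sign flips]
  = -(467 / 1131)    [4991 ≡ 467 mod 1131]
  = (1131 / 467)    [QR: both ≡ 3 mod 4, sign flips]
  = (197 / 467)    [1131 ≡ 197 mod 467]
  = (467 / 197)    [QR: 197 ≡ 1 mod 4, sign kept]
  = (73 / 197)    [467 ≡ 73 mod 197]
  = (197 / 73)    [QR: 73 ≡ 1 mod 4, sign kept]
  = (51 / 73)    [197 ≡ 51 mod 73]
  = (73 / 51)    [QR: 73 ≡ 1 mod 4, sign kept]
  = (22 / 51)    [73 ≡ 22 mod 51]
  = -(11 / 51)    [51 ≡ 3 mod 8 ⇒ (2 / 51) = -1]
  = (51 / 11)    [QR: both ≡ 3 mod 4, sign flips]
  = (7 / 11)    [51 ≡ 7 mod 11]
  = -(11 / 7)    [QR: both ≡ 3 mod 4, sign flips]
  = -(4 / 7)    [11 ≡ 4 mod 7]
  = -(1 / 7)    [7 ≡ 7 mod 8 ⇒ (2 / 7)^2 = +1]
  = -1    [(1 / 7) = 1]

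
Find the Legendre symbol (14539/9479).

(14539/9479)
  = (5060/9479)    [14539 ≡ 5060 mod 9479]
  = (1265/9479)    [9479 ≡ 7 mod 8 ⇒ (2/9479)^2 = +1]
  = (9479/1265)    [QR: 1265 ≡ 1 mod 4, sign kept]
  = (624/1265)    [9479 ≡ 624 mod 1265]
  = (39/1265)    [1265 ≡ 1 mod 8 ⇒ (2/1265)^4 = +1]
  = (1265/39)    [QR: 1265 ≡ 1 mod 4, sign kept]
  = (17/39)    [1265 ≡ 17 mod 39]
  = (39/17)    [QR: 17 ≡ 1 mod 4, sign kept]
  = (5/17)    [39 ≡ 5 mod 17]
  = (17/5)    [QR: 5 ≡ 1 mod 4, sign kept]
  = (2/5)    [17 ≡ 2 mod 5]
  = -(1/5)    [5 ≡ 5 mod 8 ⇒ (2/5) = -1]
  = -1    [(1/5) = 1]

-1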